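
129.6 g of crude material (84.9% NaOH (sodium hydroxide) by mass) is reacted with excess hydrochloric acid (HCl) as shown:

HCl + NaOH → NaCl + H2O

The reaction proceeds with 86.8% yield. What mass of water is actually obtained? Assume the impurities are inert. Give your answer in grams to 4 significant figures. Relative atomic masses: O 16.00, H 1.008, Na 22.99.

43.02 g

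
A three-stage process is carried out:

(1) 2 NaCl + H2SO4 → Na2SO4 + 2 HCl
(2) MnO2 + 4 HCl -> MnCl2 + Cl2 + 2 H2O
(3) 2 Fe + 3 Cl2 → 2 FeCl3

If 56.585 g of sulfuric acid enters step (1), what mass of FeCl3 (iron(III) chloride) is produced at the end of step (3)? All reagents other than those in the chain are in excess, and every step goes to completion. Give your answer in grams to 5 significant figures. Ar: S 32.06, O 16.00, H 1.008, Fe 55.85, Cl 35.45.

31.194 g

M(H2SO4) = 2(1.008) + 32.06 + 4(16.00) = 98.076 g/mol.
M(FeCl3) = 55.85 + 3(35.45) = 162.20 g/mol.
n(H2SO4) = 56.585 / 98.076 = 0.576951 mol.
Reaction (1): H2SO4→HCl ratio 1:2 ⇒ n(HCl) = 1.15390 mol.
Reaction (2): HCl→Cl2 ratio 4:1 ⇒ n(Cl2) = 0.288475 mol.
Reaction (3): Cl2→FeCl3 ratio 3:2 ⇒ n(FeCl3) = 0.192317 mol.
Mass of FeCl3 = 0.192317 × 162.20 = 31.1938 g.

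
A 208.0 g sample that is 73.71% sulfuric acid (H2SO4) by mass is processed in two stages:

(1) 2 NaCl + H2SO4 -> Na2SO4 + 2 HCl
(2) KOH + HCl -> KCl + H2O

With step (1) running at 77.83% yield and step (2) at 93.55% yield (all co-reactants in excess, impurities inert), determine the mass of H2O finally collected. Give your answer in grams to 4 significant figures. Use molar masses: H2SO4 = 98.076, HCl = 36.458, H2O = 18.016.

41.01 g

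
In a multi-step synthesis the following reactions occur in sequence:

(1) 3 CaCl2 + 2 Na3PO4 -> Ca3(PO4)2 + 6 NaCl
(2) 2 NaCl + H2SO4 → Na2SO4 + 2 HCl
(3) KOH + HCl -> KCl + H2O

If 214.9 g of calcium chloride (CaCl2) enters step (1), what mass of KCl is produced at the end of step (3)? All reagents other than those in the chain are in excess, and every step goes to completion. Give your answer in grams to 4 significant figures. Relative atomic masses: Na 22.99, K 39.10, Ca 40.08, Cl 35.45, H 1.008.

288.7 g

M(CaCl2) = 40.08 + 2(35.45) = 110.98 g/mol.
M(KCl) = 39.10 + 35.45 = 74.55 g/mol.
n(CaCl2) = 214.9 / 110.98 = 1.9364 mol.
Reaction (1): CaCl2→NaCl ratio 3:6 ⇒ n(NaCl) = 3.8728 mol.
Reaction (2): NaCl→HCl ratio 2:2 ⇒ n(HCl) = 3.8728 mol.
Reaction (3): HCl→KCl ratio 1:1 ⇒ n(KCl) = 3.8728 mol.
Mass of KCl = 3.8728 × 74.55 = 288.71 g.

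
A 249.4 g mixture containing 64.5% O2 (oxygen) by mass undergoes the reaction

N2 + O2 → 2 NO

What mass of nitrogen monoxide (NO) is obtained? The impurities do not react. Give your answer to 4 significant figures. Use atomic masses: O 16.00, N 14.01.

301.7 g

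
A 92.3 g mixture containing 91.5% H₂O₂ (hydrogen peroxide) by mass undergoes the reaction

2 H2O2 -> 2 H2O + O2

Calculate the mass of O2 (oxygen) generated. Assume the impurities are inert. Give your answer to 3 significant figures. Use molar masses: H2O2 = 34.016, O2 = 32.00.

Mass of pure H2O2 = 92.3 g × 0.915 = 84.45 g.
n(H2O2) = 84.45 g / 34.016 g/mol = 2.483 mol.
From the equation the H2O2:O2 mole ratio is 2:1, so n(O2) = 2.483 × 1/2 = 1.241 mol.
Mass of O2 = 1.241 mol × 32.00 g/mol = 39.72 g.

39.7 g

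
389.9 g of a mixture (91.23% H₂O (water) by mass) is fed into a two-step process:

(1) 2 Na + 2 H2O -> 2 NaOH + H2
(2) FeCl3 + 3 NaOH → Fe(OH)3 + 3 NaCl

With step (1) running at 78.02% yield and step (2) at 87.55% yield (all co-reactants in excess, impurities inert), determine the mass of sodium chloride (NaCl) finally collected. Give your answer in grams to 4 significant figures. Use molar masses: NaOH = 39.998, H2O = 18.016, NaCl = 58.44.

788.1 g

Pure H2O = 389.9 × 0.9123 = 355.71 g.
n(H2O) = 355.71 / 18.016 = 19.744 mol.
Step 1 (H2O:NaOH = 2:2): theoretical n(NaOH) = 19.744 mol; at 78.02% yield, n(NaOH) = 15.404 mol.
Step 2 (NaOH:NaCl = 3:3): theoretical n(NaCl) = 15.404 mol, so theoretical mass = 15.404 × 58.44 = 900.22 g.
At 87.55% yield, actual mass of NaCl = 900.22 × 0.8755 = 788.14 g.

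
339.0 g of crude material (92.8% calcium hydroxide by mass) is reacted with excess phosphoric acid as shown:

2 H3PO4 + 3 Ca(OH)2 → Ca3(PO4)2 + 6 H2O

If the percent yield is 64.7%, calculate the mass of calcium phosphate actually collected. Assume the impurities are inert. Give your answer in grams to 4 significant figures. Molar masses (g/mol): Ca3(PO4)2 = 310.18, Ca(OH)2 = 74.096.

284.0 g

Pure Ca(OH)2 available = 339.0 g × 0.928 = 314.59 g.
n(Ca(OH)2) = 314.59 g / 74.096 g/mol = 4.2457 mol.
From the equation the Ca(OH)2:Ca3(PO4)2 mole ratio is 3:1, so n(Ca3(PO4)2) = 4.2457 × 1/3 = 1.4152 mol.
Mass of Ca3(PO4)2 = 1.4152 mol × 310.18 g/mol = 438.98 g.
Actual mass collected = 438.98 g × 0.647 = 284.02 g.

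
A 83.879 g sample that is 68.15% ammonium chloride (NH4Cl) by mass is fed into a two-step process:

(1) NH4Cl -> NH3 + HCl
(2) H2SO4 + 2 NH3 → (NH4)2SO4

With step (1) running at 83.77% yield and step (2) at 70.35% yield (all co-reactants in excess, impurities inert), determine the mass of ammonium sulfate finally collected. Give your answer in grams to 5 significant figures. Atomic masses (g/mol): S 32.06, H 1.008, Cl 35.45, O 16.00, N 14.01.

Pure NH4Cl = 83.879 × 0.6815 = 57.1635 g.
M(NH4Cl) = 14.01 + 4(1.008) + 35.45 = 53.492 g/mol.
M((NH4)2SO4) = 2(14.01) + 8(1.008) + 32.06 + 4(16.00) = 132.144 g/mol.
n(NH4Cl) = 57.1635 / 53.492 = 1.06864 mol.
Step 1 (NH4Cl:NH3 = 1:1): theoretical n(NH3) = 1.06864 mol; at 83.77% yield, n(NH3) = 0.895197 mol.
Step 2 (NH3:(NH4)2SO4 = 2:1): theoretical n((NH4)2SO4) = 0.447599 mol, so theoretical mass = 0.447599 × 132.144 = 59.1475 g.
At 70.35% yield, actual mass of (NH4)2SO4 = 59.1475 × 0.7035 = 41.6103 g.

41.610 g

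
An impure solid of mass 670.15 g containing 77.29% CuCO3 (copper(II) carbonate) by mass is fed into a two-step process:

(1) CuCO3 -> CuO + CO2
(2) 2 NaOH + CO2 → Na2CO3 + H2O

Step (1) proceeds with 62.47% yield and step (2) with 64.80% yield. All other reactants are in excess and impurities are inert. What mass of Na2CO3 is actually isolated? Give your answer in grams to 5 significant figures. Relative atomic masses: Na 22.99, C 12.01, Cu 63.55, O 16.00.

179.86 g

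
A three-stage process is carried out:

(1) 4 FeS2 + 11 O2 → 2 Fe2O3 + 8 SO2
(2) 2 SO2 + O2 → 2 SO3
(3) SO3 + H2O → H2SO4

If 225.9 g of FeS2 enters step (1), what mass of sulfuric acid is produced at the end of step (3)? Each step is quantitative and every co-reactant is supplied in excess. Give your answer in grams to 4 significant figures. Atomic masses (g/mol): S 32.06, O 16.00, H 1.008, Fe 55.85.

369.3 g

M(FeS2) = 55.85 + 2(32.06) = 119.97 g/mol.
M(H2SO4) = 2(1.008) + 32.06 + 4(16.00) = 98.076 g/mol.
n(FeS2) = 225.9 / 119.97 = 1.8830 mol.
Reaction (1): FeS2→SO2 ratio 4:8 ⇒ n(SO2) = 3.7659 mol.
Reaction (2): SO2→SO3 ratio 2:2 ⇒ n(SO3) = 3.7659 mol.
Reaction (3): SO3→H2SO4 ratio 1:1 ⇒ n(H2SO4) = 3.7659 mol.
Mass of H2SO4 = 3.7659 × 98.076 = 369.35 g.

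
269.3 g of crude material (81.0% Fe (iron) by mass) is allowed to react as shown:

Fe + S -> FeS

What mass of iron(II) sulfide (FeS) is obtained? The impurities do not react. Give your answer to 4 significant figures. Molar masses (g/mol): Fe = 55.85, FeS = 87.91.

343.3 g

Mass of pure Fe = 269.3 g × 0.810 = 218.13 g.
n(Fe) = 218.13 g / 55.85 g/mol = 3.9057 mol.
From the equation the Fe:FeS mole ratio is 1:1, so n(FeS) = 3.9057 × 1/1 = 3.9057 mol.
Mass of FeS = 3.9057 mol × 87.91 g/mol = 343.35 g.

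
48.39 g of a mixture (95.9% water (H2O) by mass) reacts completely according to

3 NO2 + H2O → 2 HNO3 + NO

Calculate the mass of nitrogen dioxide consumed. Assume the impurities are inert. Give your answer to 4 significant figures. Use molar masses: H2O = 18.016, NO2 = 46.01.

Mass of pure H2O = 48.39 g × 0.959 = 46.406 g.
n(H2O) = 46.406 g / 18.016 g/mol = 2.5758 mol.
From the equation the H2O:NO2 mole ratio is 1:3, so n(NO2) = 2.5758 × 3/1 = 7.7275 mol.
Mass of NO2 = 7.7275 mol × 46.01 g/mol = 355.54 g.

355.5 g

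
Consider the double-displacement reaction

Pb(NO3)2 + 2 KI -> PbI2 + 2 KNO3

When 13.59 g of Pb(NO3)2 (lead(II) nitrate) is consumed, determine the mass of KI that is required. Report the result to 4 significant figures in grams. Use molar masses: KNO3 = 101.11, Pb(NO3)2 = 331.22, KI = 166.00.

13.62 g

n(Pb(NO3)2) = 13.590 g / 331.22 g/mol = 0.041030 mol.
From the equation the Pb(NO3)2:KI mole ratio is 1:2, so n(KI) = 0.041030 × 2/1 = 0.082060 mol.
Mass of KI = 0.082060 mol × 166.00 g/mol = 13.622 g.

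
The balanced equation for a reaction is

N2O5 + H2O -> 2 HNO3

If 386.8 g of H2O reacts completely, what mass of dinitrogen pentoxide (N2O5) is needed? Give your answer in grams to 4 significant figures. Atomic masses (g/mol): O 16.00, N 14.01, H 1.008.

M(H2O) = 2(1.008) + 16.00 = 18.016 g/mol.
M(N2O5) = 2(14.01) + 5(16.00) = 108.02 g/mol.
n(H2O) = 386.80 g / 18.016 g/mol = 21.470 mol.
From the equation the H2O:N2O5 mole ratio is 1:1, so n(N2O5) = 21.470 × 1/1 = 21.470 mol.
Mass of N2O5 = 21.470 mol × 108.02 g/mol = 2319.2 g.

2319 g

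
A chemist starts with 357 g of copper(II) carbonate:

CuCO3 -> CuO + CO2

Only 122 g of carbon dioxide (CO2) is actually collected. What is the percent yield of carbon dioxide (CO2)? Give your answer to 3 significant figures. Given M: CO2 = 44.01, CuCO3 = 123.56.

n(CuCO3) = 357.0 g / 123.56 g/mol = 2.889 mol.
From the equation the CuCO3:CO2 mole ratio is 1:1, so n(CO2) = 2.889 × 1/1 = 2.889 mol.
Mass of CO2 = 2.889 mol × 44.01 g/mol = 127.2 g.
This is the theoretical yield. Percent yield = 122 g / 127.2 g × 100% = 95.94%.

95.9 %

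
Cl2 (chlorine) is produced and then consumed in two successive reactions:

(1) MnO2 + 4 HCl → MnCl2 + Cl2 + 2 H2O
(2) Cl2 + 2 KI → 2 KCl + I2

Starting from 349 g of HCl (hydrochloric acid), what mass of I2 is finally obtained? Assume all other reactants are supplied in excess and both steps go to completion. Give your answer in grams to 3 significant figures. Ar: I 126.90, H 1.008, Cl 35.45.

607 g

M(HCl) = 1.008 + 35.45 = 36.458 g/mol.
M(I2) = 2(126.90) = 253.80 g/mol.
n(HCl) = 349.0 / 36.458 = 9.573 mol.
Step 1 gives a 4:1 ratio of HCl to Cl2, so n(Cl2) = 2.393 mol.
In step 2 the Cl2:I2 ratio is 1:1, so n(I2) = 2.393 mol.
Mass of I2 = 2.393 × 253.80 = 607.4 g.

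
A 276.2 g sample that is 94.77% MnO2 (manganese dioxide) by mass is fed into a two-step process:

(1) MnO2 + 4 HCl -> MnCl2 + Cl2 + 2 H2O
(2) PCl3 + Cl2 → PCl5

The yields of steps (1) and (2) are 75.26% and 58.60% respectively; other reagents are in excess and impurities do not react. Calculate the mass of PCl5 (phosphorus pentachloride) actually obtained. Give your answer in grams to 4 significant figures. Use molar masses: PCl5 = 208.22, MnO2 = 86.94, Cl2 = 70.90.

Pure MnO2 = 276.2 × 0.9477 = 261.75 g.
n(MnO2) = 261.75 / 86.94 = 3.0108 mol.
Step 1 (MnO2:Cl2 = 1:1): theoretical n(Cl2) = 3.0108 mol; at 75.26% yield, n(Cl2) = 2.2659 mol.
Step 2 (Cl2:PCl5 = 1:1): theoretical n(PCl5) = 2.2659 mol, so theoretical mass = 2.2659 × 208.22 = 471.80 g.
At 58.60% yield, actual mass of PCl5 = 471.80 × 0.5860 = 276.48 g.

276.5 g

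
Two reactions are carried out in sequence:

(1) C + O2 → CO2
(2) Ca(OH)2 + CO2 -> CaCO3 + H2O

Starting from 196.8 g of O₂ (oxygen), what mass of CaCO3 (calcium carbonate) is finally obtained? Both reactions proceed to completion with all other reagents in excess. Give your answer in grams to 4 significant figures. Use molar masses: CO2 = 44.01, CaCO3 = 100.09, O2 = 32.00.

n(O2) = 196.80 / 32.00 = 6.1500 mol.
Step 1 gives a 1:1 ratio of O2 to CO2, so n(CO2) = 6.1500 mol.
In step 2 the CO2:CaCO3 ratio is 1:1, so n(CaCO3) = 6.1500 mol.
Mass of CaCO3 = 6.1500 × 100.09 = 615.55 g.

615.6 g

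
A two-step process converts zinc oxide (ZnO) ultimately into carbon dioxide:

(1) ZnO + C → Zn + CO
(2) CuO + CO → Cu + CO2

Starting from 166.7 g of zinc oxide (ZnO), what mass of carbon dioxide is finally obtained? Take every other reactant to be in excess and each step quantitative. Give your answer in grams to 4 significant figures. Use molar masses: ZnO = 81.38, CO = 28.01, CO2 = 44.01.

90.15 g

n(ZnO) = 166.70 / 81.38 = 2.0484 mol.
Step 1 gives a 1:1 ratio of ZnO to CO, so n(CO) = 2.0484 mol.
In step 2 the CO:CO2 ratio is 1:1, so n(CO2) = 2.0484 mol.
Mass of CO2 = 2.0484 × 44.01 = 90.151 g.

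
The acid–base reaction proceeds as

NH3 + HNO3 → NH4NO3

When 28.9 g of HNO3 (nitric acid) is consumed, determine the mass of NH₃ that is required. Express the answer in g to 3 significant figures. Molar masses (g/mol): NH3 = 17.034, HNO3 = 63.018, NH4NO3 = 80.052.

7.81 g

n(HNO3) = 28.90 g / 63.018 g/mol = 0.4586 mol.
From the equation the HNO3:NH3 mole ratio is 1:1, so n(NH3) = 0.4586 × 1/1 = 0.4586 mol.
Mass of NH3 = 0.4586 mol × 17.034 g/mol = 7.812 g.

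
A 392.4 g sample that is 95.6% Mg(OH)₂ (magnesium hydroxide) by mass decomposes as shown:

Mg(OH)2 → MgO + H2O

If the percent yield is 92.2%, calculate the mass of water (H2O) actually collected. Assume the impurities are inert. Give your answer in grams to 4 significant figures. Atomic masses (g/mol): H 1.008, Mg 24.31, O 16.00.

Pure Mg(OH)2 available = 392.4 g × 0.956 = 375.13 g.
M(Mg(OH)2) = 24.31 + 2(16.00) + 2(1.008) = 58.326 g/mol.
M(H2O) = 2(1.008) + 16.00 = 18.016 g/mol.
n(Mg(OH)2) = 375.13 g / 58.326 g/mol = 6.4317 mol.
From the equation the Mg(OH)2:H2O mole ratio is 1:1, so n(H2O) = 6.4317 × 1/1 = 6.4317 mol.
Mass of H2O = 6.4317 mol × 18.016 g/mol = 115.87 g.
Actual mass collected = 115.87 g × 0.922 = 106.84 g.

106.8 g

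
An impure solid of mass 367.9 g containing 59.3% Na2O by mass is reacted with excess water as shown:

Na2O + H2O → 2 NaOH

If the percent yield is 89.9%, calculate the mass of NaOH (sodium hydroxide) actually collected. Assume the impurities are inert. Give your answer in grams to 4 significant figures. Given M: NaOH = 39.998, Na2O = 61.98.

Pure Na2O available = 367.9 g × 0.593 = 218.16 g.
n(Na2O) = 218.16 g / 61.98 g/mol = 3.5199 mol.
From the equation the Na2O:NaOH mole ratio is 1:2, so n(NaOH) = 3.5199 × 2/1 = 7.0398 mol.
Mass of NaOH = 7.0398 mol × 39.998 g/mol = 281.58 g.
Actual mass collected = 281.58 g × 0.899 = 253.14 g.

253.1 g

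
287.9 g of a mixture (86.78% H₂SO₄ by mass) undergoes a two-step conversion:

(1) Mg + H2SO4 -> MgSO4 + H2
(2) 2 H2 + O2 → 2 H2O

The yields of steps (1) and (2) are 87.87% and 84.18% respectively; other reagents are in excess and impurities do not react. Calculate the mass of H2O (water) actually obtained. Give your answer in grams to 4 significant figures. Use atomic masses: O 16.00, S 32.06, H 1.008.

Pure H2SO4 = 287.9 × 0.8678 = 249.84 g.
M(H2SO4) = 2(1.008) + 32.06 + 4(16.00) = 98.076 g/mol.
M(H2O) = 2(1.008) + 16.00 = 18.016 g/mol.
n(H2SO4) = 249.84 / 98.076 = 2.5474 mol.
Step 1 (H2SO4:H2 = 1:1): theoretical n(H2) = 2.5474 mol; at 87.87% yield, n(H2) = 2.2384 mol.
Step 2 (H2:H2O = 2:2): theoretical n(H2O) = 2.2384 mol, so theoretical mass = 2.2384 × 18.016 = 40.327 g.
At 84.18% yield, actual mass of H2O = 40.327 × 0.8418 = 33.947 g.

33.95 g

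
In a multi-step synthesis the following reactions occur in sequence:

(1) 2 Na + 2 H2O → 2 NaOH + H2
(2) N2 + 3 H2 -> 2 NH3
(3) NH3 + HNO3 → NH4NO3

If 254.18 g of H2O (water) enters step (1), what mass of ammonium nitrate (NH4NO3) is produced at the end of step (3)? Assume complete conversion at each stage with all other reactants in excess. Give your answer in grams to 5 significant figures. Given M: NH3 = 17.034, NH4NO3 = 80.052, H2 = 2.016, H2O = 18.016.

376.47 g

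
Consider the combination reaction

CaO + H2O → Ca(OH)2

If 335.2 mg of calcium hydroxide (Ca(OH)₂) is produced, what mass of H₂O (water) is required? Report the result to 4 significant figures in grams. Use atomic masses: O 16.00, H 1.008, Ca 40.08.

0.08150 g

M(Ca(OH)2) = 40.08 + 2(16.00) + 2(1.008) = 74.096 g/mol.
M(H2O) = 2(1.008) + 16.00 = 18.016 g/mol.
Convert: 335.2 mg = 0.33520 g.
n(Ca(OH)2) = 0.33520 g / 74.096 g/mol = 0.0045239 mol.
From the equation the Ca(OH)2:H2O mole ratio is 1:1, so n(H2O) = 0.0045239 × 1/1 = 0.0045239 mol.
Mass of H2O = 0.0045239 mol × 18.016 g/mol = 0.081502 g.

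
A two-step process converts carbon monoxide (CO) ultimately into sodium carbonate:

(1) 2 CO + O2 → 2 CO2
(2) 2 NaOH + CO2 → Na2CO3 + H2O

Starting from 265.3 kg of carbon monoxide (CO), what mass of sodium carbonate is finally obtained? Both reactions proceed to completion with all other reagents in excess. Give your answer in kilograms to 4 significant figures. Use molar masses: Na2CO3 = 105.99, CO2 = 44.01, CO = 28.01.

265.3 kg = 265300 g.
n(CO) = 265300 / 28.01 = 9471.6 mol.
Step 1 gives a 2:2 ratio of CO to CO2, so n(CO2) = 9471.6 mol.
In step 2 the CO2:Na2CO3 ratio is 1:1, so n(Na2CO3) = 9471.6 mol.
Mass of Na2CO3 = 9471.6 × 105.99 = 1.0039 × 10^6 g = 1004 kg.

1004 kg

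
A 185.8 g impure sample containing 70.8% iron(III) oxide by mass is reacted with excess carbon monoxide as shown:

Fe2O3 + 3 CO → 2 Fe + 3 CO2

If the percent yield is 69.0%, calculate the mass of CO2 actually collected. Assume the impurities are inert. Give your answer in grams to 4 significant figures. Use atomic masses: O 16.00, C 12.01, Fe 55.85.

75.04 g

Pure Fe2O3 available = 185.8 g × 0.708 = 131.55 g.
M(Fe2O3) = 2(55.85) + 3(16.00) = 159.70 g/mol.
M(CO2) = 12.01 + 2(16.00) = 44.01 g/mol.
n(Fe2O3) = 131.55 g / 159.70 g/mol = 0.82371 mol.
From the equation the Fe2O3:CO2 mole ratio is 1:3, so n(CO2) = 0.82371 × 3/1 = 2.4711 mol.
Mass of CO2 = 2.4711 mol × 44.01 g/mol = 108.75 g.
Actual mass collected = 108.75 g × 0.690 = 75.041 g.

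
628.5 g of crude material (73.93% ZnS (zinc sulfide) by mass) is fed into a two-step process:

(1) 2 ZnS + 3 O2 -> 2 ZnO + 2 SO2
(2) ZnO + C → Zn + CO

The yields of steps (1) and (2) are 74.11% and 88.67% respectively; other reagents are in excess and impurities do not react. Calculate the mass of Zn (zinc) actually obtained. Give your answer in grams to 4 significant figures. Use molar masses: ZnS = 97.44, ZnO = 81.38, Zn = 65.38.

Pure ZnS = 628.5 × 0.7393 = 464.65 g.
n(ZnS) = 464.65 / 97.44 = 4.7686 mol.
Step 1 (ZnS:ZnO = 2:2): theoretical n(ZnO) = 4.7686 mol; at 74.11% yield, n(ZnO) = 3.5340 mol.
Step 2 (ZnO:Zn = 1:1): theoretical n(Zn) = 3.5340 mol, so theoretical mass = 3.5340 × 65.38 = 231.05 g.
At 88.67% yield, actual mass of Zn = 231.05 × 0.8867 = 204.87 g.

204.9 g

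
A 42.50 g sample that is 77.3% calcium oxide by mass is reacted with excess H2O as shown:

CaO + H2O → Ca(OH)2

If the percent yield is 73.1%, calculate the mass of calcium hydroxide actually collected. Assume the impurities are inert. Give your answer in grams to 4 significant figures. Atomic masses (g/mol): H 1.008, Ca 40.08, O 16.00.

Pure CaO available = 42.50 g × 0.773 = 32.852 g.
M(CaO) = 40.08 + 16.00 = 56.08 g/mol.
M(Ca(OH)2) = 40.08 + 2(16.00) + 2(1.008) = 74.096 g/mol.
n(CaO) = 32.852 g / 56.08 g/mol = 0.58581 mol.
From the equation the CaO:Ca(OH)2 mole ratio is 1:1, so n(Ca(OH)2) = 0.58581 × 1/1 = 0.58581 mol.
Mass of Ca(OH)2 = 0.58581 mol × 74.096 g/mol = 43.407 g.
Actual mass collected = 43.407 g × 0.731 = 31.730 g.

31.73 g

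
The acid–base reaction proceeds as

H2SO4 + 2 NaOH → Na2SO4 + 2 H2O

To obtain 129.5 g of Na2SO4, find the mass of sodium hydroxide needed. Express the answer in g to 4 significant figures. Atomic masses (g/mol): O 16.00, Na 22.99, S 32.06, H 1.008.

72.93 g

M(Na2SO4) = 2(22.99) + 32.06 + 4(16.00) = 142.04 g/mol.
M(NaOH) = 22.99 + 16.00 + 1.008 = 39.998 g/mol.
n(Na2SO4) = 129.50 g / 142.04 g/mol = 0.91172 mol.
From the equation the Na2SO4:NaOH mole ratio is 1:2, so n(NaOH) = 0.91172 × 2/1 = 1.8234 mol.
Mass of NaOH = 1.8234 mol × 39.998 g/mol = 72.934 g.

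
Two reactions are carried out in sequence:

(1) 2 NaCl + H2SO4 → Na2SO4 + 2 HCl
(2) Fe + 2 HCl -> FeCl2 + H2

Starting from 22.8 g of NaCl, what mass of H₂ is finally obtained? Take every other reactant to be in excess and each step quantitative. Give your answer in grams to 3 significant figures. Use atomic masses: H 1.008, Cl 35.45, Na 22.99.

0.393 g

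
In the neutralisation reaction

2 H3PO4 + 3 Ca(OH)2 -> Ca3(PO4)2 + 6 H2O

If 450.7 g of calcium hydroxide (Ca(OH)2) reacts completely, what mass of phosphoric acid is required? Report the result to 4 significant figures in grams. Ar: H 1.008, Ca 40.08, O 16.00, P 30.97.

397.4 g

M(Ca(OH)2) = 40.08 + 2(16.00) + 2(1.008) = 74.096 g/mol.
M(H3PO4) = 3(1.008) + 30.97 + 4(16.00) = 97.994 g/mol.
n(Ca(OH)2) = 450.70 g / 74.096 g/mol = 6.0826 mol.
From the equation the Ca(OH)2:H3PO4 mole ratio is 3:2, so n(H3PO4) = 6.0826 × 2/3 = 4.0551 mol.
Mass of H3PO4 = 4.0551 mol × 97.994 g/mol = 397.38 g.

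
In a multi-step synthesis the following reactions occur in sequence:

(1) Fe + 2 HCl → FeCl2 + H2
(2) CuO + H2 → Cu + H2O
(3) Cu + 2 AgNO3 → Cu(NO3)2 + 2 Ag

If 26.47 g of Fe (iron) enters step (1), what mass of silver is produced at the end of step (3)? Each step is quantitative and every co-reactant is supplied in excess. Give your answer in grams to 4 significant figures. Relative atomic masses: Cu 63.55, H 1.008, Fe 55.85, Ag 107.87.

102.2 g

M(Fe) = 55.85 g/mol.
M(Ag) = 107.87 g/mol.
n(Fe) = 26.47 / 55.85 = 0.47395 mol.
Reaction (1): Fe→H2 ratio 1:1 ⇒ n(H2) = 0.47395 mol.
Reaction (2): H2→Cu ratio 1:1 ⇒ n(Cu) = 0.47395 mol.
Reaction (3): Cu→Ag ratio 1:2 ⇒ n(Ag) = 0.94790 mol.
Mass of Ag = 0.94790 × 107.87 = 102.25 g.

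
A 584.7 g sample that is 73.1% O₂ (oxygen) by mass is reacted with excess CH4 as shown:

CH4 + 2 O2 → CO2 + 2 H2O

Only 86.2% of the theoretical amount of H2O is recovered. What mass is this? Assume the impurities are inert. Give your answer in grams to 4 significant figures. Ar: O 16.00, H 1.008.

207.4 g

Pure O2 available = 584.7 g × 0.731 = 427.42 g.
M(O2) = 2(16.00) = 32.00 g/mol.
M(H2O) = 2(1.008) + 16.00 = 18.016 g/mol.
n(O2) = 427.42 g / 32.00 g/mol = 13.357 mol.
From the equation the O2:H2O mole ratio is 2:2, so n(H2O) = 13.357 × 2/2 = 13.357 mol.
Mass of H2O = 13.357 mol × 18.016 g/mol = 240.64 g.
Actual mass collected = 240.64 g × 0.862 = 207.43 g.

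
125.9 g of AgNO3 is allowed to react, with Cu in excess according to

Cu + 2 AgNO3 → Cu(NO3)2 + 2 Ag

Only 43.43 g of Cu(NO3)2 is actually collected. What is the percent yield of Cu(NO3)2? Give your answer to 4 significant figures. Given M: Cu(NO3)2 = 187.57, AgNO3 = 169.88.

62.48 %

n(AgNO3) = 125.90 g / 169.88 g/mol = 0.74111 mol.
From the equation the AgNO3:Cu(NO3)2 mole ratio is 2:1, so n(Cu(NO3)2) = 0.74111 × 1/2 = 0.37056 mol.
Mass of Cu(NO3)2 = 0.37056 mol × 187.57 g/mol = 69.505 g.
This is the theoretical yield. Percent yield = 43.43 g / 69.505 g × 100% = 62.485%.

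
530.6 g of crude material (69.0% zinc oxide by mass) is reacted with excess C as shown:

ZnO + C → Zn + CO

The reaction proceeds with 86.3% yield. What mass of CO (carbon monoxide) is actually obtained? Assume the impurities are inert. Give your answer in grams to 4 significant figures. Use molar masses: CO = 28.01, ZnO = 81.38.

Pure ZnO available = 530.6 g × 0.690 = 366.11 g.
n(ZnO) = 366.11 g / 81.38 g/mol = 4.4988 mol.
From the equation the ZnO:CO mole ratio is 1:1, so n(CO) = 4.4988 × 1/1 = 4.4988 mol.
Mass of CO = 4.4988 mol × 28.01 g/mol = 126.01 g.
Actual mass collected = 126.01 g × 0.863 = 108.75 g.

108.7 g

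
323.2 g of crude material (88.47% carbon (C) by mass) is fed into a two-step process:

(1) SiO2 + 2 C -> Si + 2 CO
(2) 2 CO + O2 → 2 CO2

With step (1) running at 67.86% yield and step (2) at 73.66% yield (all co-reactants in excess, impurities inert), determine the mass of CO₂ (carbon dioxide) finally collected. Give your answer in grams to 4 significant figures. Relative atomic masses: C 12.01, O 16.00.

Pure C = 323.2 × 0.8847 = 285.94 g.
M(C) = 12.01 g/mol.
M(CO2) = 12.01 + 2(16.00) = 44.01 g/mol.
n(C) = 285.94 / 12.01 = 23.808 mol.
Step 1 (C:CO = 2:2): theoretical n(CO) = 23.808 mol; at 67.86% yield, n(CO) = 16.156 mol.
Step 2 (CO:CO2 = 2:2): theoretical n(CO2) = 16.156 mol, so theoretical mass = 16.156 × 44.01 = 711.03 g.
At 73.66% yield, actual mass of CO2 = 711.03 × 0.7366 = 523.75 g.

523.7 g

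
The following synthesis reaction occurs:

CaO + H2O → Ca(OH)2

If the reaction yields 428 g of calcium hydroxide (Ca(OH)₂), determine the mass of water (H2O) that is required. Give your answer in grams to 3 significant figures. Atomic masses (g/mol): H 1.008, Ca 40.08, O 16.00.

M(Ca(OH)2) = 40.08 + 2(16.00) + 2(1.008) = 74.096 g/mol.
M(H2O) = 2(1.008) + 16.00 = 18.016 g/mol.
n(Ca(OH)2) = 428.0 g / 74.096 g/mol = 5.776 mol.
From the equation the Ca(OH)2:H2O mole ratio is 1:1, so n(H2O) = 5.776 × 1/1 = 5.776 mol.
Mass of H2O = 5.776 mol × 18.016 g/mol = 104.1 g.

104 g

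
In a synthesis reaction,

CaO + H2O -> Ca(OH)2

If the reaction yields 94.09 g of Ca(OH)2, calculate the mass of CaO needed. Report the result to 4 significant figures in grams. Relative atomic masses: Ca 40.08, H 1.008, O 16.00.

M(Ca(OH)2) = 40.08 + 2(16.00) + 2(1.008) = 74.096 g/mol.
M(CaO) = 40.08 + 16.00 = 56.08 g/mol.
n(Ca(OH)2) = 94.090 g / 74.096 g/mol = 1.2698 mol.
From the equation the Ca(OH)2:CaO mole ratio is 1:1, so n(CaO) = 1.2698 × 1/1 = 1.2698 mol.
Mass of CaO = 1.2698 mol × 56.08 g/mol = 71.213 g.

71.21 g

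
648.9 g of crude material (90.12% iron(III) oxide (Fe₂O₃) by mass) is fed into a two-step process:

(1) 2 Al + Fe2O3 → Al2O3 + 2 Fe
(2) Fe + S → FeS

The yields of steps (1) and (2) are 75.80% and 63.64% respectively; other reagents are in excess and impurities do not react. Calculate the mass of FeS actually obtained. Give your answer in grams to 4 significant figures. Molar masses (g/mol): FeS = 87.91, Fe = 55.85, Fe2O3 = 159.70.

Pure Fe2O3 = 648.9 × 0.9012 = 584.79 g.
n(Fe2O3) = 584.79 / 159.70 = 3.6618 mol.
Step 1 (Fe2O3:Fe = 1:2): theoretical n(Fe) = 7.3236 mol; at 75.80% yield, n(Fe) = 5.5513 mol.
Step 2 (Fe:FeS = 1:1): theoretical n(FeS) = 5.5513 mol, so theoretical mass = 5.5513 × 87.91 = 488.01 g.
At 63.64% yield, actual mass of FeS = 488.01 × 0.6364 = 310.57 g.

310.6 g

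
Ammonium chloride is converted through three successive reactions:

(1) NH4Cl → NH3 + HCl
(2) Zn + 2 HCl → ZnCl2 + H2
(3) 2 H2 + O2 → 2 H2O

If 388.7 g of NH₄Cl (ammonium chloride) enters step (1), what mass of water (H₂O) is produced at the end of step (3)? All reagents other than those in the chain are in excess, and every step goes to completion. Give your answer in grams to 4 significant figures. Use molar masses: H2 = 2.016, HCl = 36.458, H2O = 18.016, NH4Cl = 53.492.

n(NH4Cl) = 388.7 / 53.492 = 7.2665 mol.
Reaction (1): NH4Cl→HCl ratio 1:1 ⇒ n(HCl) = 7.2665 mol.
Reaction (2): HCl→H2 ratio 2:1 ⇒ n(H2) = 3.6333 mol.
Reaction (3): H2→H2O ratio 2:2 ⇒ n(H2O) = 3.6333 mol.
Mass of H2O = 3.6333 × 18.016 = 65.457 g.

65.46 g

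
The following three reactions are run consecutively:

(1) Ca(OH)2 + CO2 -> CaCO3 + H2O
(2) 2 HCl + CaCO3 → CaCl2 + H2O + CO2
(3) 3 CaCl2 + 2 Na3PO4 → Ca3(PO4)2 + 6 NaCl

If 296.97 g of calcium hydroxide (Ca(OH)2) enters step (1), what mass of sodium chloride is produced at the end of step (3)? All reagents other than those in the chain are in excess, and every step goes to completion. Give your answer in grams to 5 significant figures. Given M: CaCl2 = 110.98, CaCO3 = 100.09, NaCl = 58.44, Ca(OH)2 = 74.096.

468.44 g

n(Ca(OH)2) = 296.97 / 74.096 = 4.00791 mol.
Reaction (1): Ca(OH)2→CaCO3 ratio 1:1 ⇒ n(CaCO3) = 4.00791 mol.
Reaction (2): CaCO3→CaCl2 ratio 1:1 ⇒ n(CaCl2) = 4.00791 mol.
Reaction (3): CaCl2→NaCl ratio 3:6 ⇒ n(NaCl) = 8.01582 mol.
Mass of NaCl = 8.01582 × 58.44 = 468.444 g.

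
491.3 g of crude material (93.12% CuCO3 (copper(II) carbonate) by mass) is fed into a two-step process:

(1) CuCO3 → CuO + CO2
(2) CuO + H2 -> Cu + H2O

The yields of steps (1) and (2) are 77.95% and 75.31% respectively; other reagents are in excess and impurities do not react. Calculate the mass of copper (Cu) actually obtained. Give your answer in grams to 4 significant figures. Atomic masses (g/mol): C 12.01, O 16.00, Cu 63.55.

Pure CuCO3 = 491.3 × 0.9312 = 457.50 g.
M(CuCO3) = 63.55 + 12.01 + 3(16.00) = 123.56 g/mol.
M(Cu) = 63.55 g/mol.
n(CuCO3) = 457.50 / 123.56 = 3.7026 mol.
Step 1 (CuCO3:CuO = 1:1): theoretical n(CuO) = 3.7026 mol; at 77.95% yield, n(CuO) = 2.8862 mol.
Step 2 (CuO:Cu = 1:1): theoretical n(Cu) = 2.8862 mol, so theoretical mass = 2.8862 × 63.55 = 183.42 g.
At 75.31% yield, actual mass of Cu = 183.42 × 0.7531 = 138.13 g.

138.1 g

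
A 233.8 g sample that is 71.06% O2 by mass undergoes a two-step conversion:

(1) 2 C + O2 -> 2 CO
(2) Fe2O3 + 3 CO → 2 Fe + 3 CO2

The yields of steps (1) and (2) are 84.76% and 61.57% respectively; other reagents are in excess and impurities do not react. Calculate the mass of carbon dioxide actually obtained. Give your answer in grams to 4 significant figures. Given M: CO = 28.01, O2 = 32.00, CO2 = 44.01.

238.5 g

Pure O2 = 233.8 × 0.7106 = 166.14 g.
n(O2) = 166.14 / 32.00 = 5.1918 mol.
Step 1 (O2:CO = 1:2): theoretical n(CO) = 10.384 mol; at 84.76% yield, n(CO) = 8.8012 mol.
Step 2 (CO:CO2 = 3:3): theoretical n(CO2) = 8.8012 mol, so theoretical mass = 8.8012 × 44.01 = 387.34 g.
At 61.57% yield, actual mass of CO2 = 387.34 × 0.6157 = 238.49 g.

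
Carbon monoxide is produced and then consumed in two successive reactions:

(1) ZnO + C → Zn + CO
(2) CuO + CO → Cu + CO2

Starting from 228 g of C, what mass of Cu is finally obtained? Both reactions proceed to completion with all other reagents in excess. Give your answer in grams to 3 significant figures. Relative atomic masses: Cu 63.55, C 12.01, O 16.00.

1210 g

M(C) = 12.01 g/mol.
M(Cu) = 63.55 g/mol.
n(C) = 228.0 / 12.01 = 18.98 mol.
Step 1 gives a 1:1 ratio of C to CO, so n(CO) = 18.98 mol.
In step 2 the CO:Cu ratio is 1:1, so n(Cu) = 18.98 mol.
Mass of Cu = 18.98 × 63.55 = 1206 g.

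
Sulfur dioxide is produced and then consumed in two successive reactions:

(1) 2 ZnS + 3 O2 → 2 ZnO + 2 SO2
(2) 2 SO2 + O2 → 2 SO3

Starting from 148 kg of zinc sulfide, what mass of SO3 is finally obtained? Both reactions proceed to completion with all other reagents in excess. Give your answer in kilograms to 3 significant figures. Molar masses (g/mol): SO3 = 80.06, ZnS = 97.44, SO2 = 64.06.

148 kg = 148000 g.
n(ZnS) = 148000 / 97.44 = 1519 mol.
Step 1 gives a 2:2 ratio of ZnS to SO2, so n(SO2) = 1519 mol.
In step 2 the SO2:SO3 ratio is 2:2, so n(SO3) = 1519 mol.
Mass of SO3 = 1519 × 80.06 = 121600 g = 122 kg.

122 kg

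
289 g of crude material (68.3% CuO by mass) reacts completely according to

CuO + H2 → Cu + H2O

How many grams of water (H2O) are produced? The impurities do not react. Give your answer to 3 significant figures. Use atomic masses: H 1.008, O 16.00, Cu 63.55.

Mass of pure CuO = 289 g × 0.683 = 197.4 g.
M(CuO) = 63.55 + 16.00 = 79.55 g/mol.
M(H2O) = 2(1.008) + 16.00 = 18.016 g/mol.
n(CuO) = 197.4 g / 79.55 g/mol = 2.481 mol.
From the equation the CuO:H2O mole ratio is 1:1, so n(H2O) = 2.481 × 1/1 = 2.481 mol.
Mass of H2O = 2.481 mol × 18.016 g/mol = 44.70 g.

44.7 g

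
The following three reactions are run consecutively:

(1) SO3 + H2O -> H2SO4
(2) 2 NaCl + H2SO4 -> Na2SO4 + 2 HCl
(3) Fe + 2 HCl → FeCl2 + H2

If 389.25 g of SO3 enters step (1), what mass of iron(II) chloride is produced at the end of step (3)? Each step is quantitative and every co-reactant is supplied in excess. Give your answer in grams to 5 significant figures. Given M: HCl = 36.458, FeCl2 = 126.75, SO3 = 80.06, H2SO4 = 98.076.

616.26 g

n(SO3) = 389.25 / 80.06 = 4.86198 mol.
Reaction (1): SO3→H2SO4 ratio 1:1 ⇒ n(H2SO4) = 4.86198 mol.
Reaction (2): H2SO4→HCl ratio 1:2 ⇒ n(HCl) = 9.72396 mol.
Reaction (3): HCl→FeCl2 ratio 2:1 ⇒ n(FeCl2) = 4.86198 mol.
Mass of FeCl2 = 4.86198 × 126.75 = 616.256 g.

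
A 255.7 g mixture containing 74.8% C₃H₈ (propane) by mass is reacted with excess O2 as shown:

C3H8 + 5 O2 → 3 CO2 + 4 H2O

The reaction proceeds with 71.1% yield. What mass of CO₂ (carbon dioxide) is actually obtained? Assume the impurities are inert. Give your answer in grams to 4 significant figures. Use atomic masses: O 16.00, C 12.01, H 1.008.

Pure C3H8 available = 255.7 g × 0.748 = 191.26 g.
M(C3H8) = 3(12.01) + 8(1.008) = 44.094 g/mol.
M(CO2) = 12.01 + 2(16.00) = 44.01 g/mol.
n(C3H8) = 191.26 g / 44.094 g/mol = 4.3376 mol.
From the equation the C3H8:CO2 mole ratio is 1:3, so n(CO2) = 4.3376 × 3/1 = 13.013 mol.
Mass of CO2 = 13.013 mol × 44.01 g/mol = 572.70 g.
Actual mass collected = 572.70 g × 0.711 = 407.19 g.

407.2 g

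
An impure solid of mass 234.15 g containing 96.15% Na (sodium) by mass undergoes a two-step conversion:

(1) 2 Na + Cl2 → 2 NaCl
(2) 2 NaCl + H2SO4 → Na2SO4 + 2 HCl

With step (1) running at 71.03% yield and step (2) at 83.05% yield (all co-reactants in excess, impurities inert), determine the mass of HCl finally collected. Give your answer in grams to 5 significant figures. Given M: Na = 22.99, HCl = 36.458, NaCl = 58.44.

Pure Na = 234.15 × 0.9615 = 225.135 g.
n(Na) = 225.135 / 22.99 = 9.79275 mol.
Step 1 (Na:NaCl = 2:2): theoretical n(NaCl) = 9.79275 mol; at 71.03% yield, n(NaCl) = 6.95579 mol.
Step 2 (NaCl:HCl = 2:2): theoretical n(HCl) = 6.95579 mol, so theoretical mass = 6.95579 × 36.458 = 253.594 g.
At 83.05% yield, actual mass of HCl = 253.594 × 0.8305 = 210.610 g.

210.61 g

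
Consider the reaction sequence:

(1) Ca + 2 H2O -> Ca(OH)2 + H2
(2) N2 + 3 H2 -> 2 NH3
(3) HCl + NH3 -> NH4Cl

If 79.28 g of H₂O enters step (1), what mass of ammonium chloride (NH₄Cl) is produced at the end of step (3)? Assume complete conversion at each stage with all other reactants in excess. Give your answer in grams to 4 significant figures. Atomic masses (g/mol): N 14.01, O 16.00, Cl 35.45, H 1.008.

78.46 g

M(H2O) = 2(1.008) + 16.00 = 18.016 g/mol.
M(NH4Cl) = 14.01 + 4(1.008) + 35.45 = 53.492 g/mol.
n(H2O) = 79.28 / 18.016 = 4.4005 mol.
Reaction (1): H2O→H2 ratio 2:1 ⇒ n(H2) = 2.2003 mol.
Reaction (2): H2→NH3 ratio 3:2 ⇒ n(NH3) = 1.4668 mol.
Reaction (3): NH3→NH4Cl ratio 1:1 ⇒ n(NH4Cl) = 1.4668 mol.
Mass of NH4Cl = 1.4668 × 53.492 = 78.464 g.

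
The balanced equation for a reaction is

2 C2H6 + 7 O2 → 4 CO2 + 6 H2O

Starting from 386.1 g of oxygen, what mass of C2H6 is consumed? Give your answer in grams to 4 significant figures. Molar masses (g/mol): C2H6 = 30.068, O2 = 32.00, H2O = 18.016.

103.7 g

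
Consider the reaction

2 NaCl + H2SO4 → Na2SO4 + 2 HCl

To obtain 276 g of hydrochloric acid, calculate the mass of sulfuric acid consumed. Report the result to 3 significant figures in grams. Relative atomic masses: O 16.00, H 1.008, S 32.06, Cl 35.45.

371 g

M(HCl) = 1.008 + 35.45 = 36.458 g/mol.
M(H2SO4) = 2(1.008) + 32.06 + 4(16.00) = 98.076 g/mol.
n(HCl) = 276.0 g / 36.458 g/mol = 7.570 mol.
From the equation the HCl:H2SO4 mole ratio is 2:1, so n(H2SO4) = 7.570 × 1/2 = 3.785 mol.
Mass of H2SO4 = 3.785 mol × 98.076 g/mol = 371.2 g.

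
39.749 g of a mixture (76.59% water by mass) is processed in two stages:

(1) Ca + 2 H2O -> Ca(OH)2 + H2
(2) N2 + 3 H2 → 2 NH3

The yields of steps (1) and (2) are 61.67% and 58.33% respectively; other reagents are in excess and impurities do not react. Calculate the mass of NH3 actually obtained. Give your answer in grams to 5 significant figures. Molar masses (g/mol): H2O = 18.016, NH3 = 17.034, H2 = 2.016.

Pure H2O = 39.749 × 0.7659 = 30.4438 g.
n(H2O) = 30.4438 / 18.016 = 1.68982 mol.
Step 1 (H2O:H2 = 2:1): theoretical n(H2) = 0.844909 mol; at 61.67% yield, n(H2) = 0.521055 mol.
Step 2 (H2:NH3 = 3:2): theoretical n(NH3) = 0.347370 mol, so theoretical mass = 0.347370 × 17.034 = 5.91710 g.
At 58.33% yield, actual mass of NH3 = 5.91710 × 0.5833 = 3.45145 g.

3.4514 g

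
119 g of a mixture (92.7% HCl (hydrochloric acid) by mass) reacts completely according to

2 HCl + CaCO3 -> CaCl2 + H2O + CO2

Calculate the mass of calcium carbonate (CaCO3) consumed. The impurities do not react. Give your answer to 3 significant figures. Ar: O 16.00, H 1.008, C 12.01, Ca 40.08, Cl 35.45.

Mass of pure HCl = 119 g × 0.927 = 110.3 g.
M(HCl) = 1.008 + 35.45 = 36.458 g/mol.
M(CaCO3) = 40.08 + 12.01 + 3(16.00) = 100.09 g/mol.
n(HCl) = 110.3 g / 36.458 g/mol = 3.026 mol.
From the equation the HCl:CaCO3 mole ratio is 2:1, so n(CaCO3) = 3.026 × 1/2 = 1.513 mol.
Mass of CaCO3 = 1.513 mol × 100.09 g/mol = 151.4 g.

151 g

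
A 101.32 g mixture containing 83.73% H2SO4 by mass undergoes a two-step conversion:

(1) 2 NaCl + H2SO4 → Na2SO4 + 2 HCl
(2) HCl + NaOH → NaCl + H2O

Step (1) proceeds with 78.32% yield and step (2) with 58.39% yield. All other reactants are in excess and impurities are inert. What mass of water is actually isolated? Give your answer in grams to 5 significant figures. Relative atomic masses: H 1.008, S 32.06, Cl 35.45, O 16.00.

Pure H2SO4 = 101.32 × 0.8373 = 84.8352 g.
M(H2SO4) = 2(1.008) + 32.06 + 4(16.00) = 98.076 g/mol.
M(H2O) = 2(1.008) + 16.00 = 18.016 g/mol.
n(H2SO4) = 84.8352 / 98.076 = 0.864995 mol.
Step 1 (H2SO4:HCl = 1:2): theoretical n(HCl) = 1.72999 mol; at 78.32% yield, n(HCl) = 1.35493 mol.
Step 2 (HCl:H2O = 1:1): theoretical n(H2O) = 1.35493 mol, so theoretical mass = 1.35493 × 18.016 = 24.4104 g.
At 58.39% yield, actual mass of H2O = 24.4104 × 0.5839 = 14.2532 g.

14.253 g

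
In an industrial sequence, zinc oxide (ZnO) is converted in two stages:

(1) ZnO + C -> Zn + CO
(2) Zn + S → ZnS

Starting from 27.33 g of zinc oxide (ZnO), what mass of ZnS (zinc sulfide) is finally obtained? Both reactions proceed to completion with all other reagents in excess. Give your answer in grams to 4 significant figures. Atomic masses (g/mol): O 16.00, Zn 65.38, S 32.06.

M(ZnO) = 65.38 + 16.00 = 81.38 g/mol.
M(ZnS) = 65.38 + 32.06 = 97.44 g/mol.
n(ZnO) = 27.330 / 81.38 = 0.33583 mol.
Step 1 gives a 1:1 ratio of ZnO to Zn, so n(Zn) = 0.33583 mol.
In step 2 the Zn:ZnS ratio is 1:1, so n(ZnS) = 0.33583 mol.
Mass of ZnS = 0.33583 × 97.44 = 32.723 g.

32.72 g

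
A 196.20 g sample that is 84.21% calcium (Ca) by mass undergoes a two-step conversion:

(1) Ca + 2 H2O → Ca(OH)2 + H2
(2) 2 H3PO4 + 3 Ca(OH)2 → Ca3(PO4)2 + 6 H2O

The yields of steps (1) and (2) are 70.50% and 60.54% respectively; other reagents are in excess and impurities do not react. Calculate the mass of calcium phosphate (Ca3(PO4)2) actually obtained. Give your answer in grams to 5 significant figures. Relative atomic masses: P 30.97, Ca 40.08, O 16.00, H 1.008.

181.91 g

Pure Ca = 196.20 × 0.8421 = 165.220 g.
M(Ca) = 40.08 g/mol.
M(Ca3(PO4)2) = 3(40.08) + 2(30.97) + 8(16.00) = 310.18 g/mol.
n(Ca) = 165.220 / 40.08 = 4.12226 mol.
Step 1 (Ca:Ca(OH)2 = 1:1): theoretical n(Ca(OH)2) = 4.12226 mol; at 70.50% yield, n(Ca(OH)2) = 2.90619 mol.
Step 2 (Ca(OH)2:Ca3(PO4)2 = 3:1): theoretical n(Ca3(PO4)2) = 0.968730 mol, so theoretical mass = 0.968730 × 310.18 = 300.481 g.
At 60.54% yield, actual mass of Ca3(PO4)2 = 300.481 × 0.6054 = 181.911 g.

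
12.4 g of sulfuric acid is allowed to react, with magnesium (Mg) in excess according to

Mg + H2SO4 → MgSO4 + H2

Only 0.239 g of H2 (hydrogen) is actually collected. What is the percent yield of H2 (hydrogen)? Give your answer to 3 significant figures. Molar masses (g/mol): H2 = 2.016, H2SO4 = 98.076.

n(H2SO4) = 12.40 g / 98.076 g/mol = 0.1264 mol.
From the equation the H2SO4:H2 mole ratio is 1:1, so n(H2) = 0.1264 × 1/1 = 0.1264 mol.
Mass of H2 = 0.1264 mol × 2.016 g/mol = 0.2549 g.
This is the theoretical yield. Percent yield = 0.239 g / 0.2549 g × 100% = 93.77%.

93.8 %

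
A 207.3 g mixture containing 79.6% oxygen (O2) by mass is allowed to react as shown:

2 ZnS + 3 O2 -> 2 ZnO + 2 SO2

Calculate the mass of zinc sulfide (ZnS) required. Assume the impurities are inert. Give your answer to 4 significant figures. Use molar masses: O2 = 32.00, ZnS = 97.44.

335.0 g

Mass of pure O2 = 207.3 g × 0.796 = 165.01 g.
n(O2) = 165.01 g / 32.00 g/mol = 5.1566 mol.
From the equation the O2:ZnS mole ratio is 3:2, so n(ZnS) = 5.1566 × 2/3 = 3.4377 mol.
Mass of ZnS = 3.4377 mol × 97.44 g/mol = 334.97 g.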